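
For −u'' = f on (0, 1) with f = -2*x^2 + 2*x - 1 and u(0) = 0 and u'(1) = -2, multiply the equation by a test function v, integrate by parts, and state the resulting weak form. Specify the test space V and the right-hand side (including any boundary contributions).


V = {v ∈ H^1(0, 1) : v(0) = 0} (test functions vanish at x = 0 where u is specified); weak form: ∫_0^1 u'v' dx = ∫_0^1 (-2*x^2 + 2*x - 1) v dx − 2·v(1) for all v ∈ V.

Multiply both sides by a test function v and integrate from 0 to 1:
  ∫_0^1 −u''(x) v(x) dx = ∫_0^1 f(x) v(x) dx.
Integrate the LHS by parts once:
  ∫_0^1 −u'' v dx = −[u'(x) v(x)]_0^1 + ∫_0^1 u'(x) v'(x) dx.
Thus ∫_0^1 u'(x) v'(x) dx = ∫_0^1 f(x) v(x) dx + [u'(x) v(x)]_0^1.
Choose V so that boundary terms are either known or forced to vanish.
Mixed BC: u(0) = 0 (Dirichlet) and u'(1) = -2 (Neumann). Define V = {v ∈ H^1(0, 1) : v(0) = 0}. Then [u' v]_0^1 = u'(1)·v(1) − u'(0)·0 = − 2·v(1).
Weak formulation: find u (satisfying any essential BC) such that ∫_0^1 u'(x) v'(x) dx = ∫_0^1 f v dx − 2·v(1) for all v ∈ V (Dirichlet at 0 absorbed into V; Neumann datum at x = 1 contributes the boundary term).
Substituting f(x) = -2*x^2 + 2*x - 1, the right-hand side is ∫_0^1 (-2*x^2 + 2*x - 1) v dx − 2·v(1).


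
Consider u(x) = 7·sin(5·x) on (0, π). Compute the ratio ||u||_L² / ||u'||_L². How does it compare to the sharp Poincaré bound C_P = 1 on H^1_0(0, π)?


||u||_L² / ||u'||_L² = 1/5 < C_P = 1.

u(x) = 7·sin(5·x), so u'(x) = 35*cos(5*x).
Writing u(x) = A·sin(kπx/L) with A = 7 and k = 5, use ∫_0^L sin²(kπx/L) dx = L/2 and ∫_0^L cos²(kπx/L) dx = L/2.
u² = 49·sin²(5·x) and (u')² = 1225·cos²(5·x), and each of sin², cos² integrates to L/2 = π/2 over (0, π).
∫_0^π u² dx = 49*π/2, so ||u||_L² = 7*sqrt(2)*sqrt(π)/2.
∫_0^π (u')² dx = 1225*π/2, so ||u'||_L² = 35*sqrt(2)*sqrt(π)/2.
Ratio ||u||_L² / ||u'||_L² = 1/5.
Sharp Poincaré constant on H^1_0(0, π) is C_P = L/π = 1, achieved by sin(x).
This is the k = 5 harmonic; the ratio L/(kπ) is strictly less than C_P = L/π, consistent with the sharp inequality ||u||_L² ≤ C_P ||u'||_L².


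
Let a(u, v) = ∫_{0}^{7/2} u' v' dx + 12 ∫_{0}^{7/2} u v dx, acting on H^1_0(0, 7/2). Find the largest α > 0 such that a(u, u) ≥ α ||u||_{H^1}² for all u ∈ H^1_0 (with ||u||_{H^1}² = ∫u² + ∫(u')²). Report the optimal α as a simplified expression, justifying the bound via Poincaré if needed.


α = 1

Coercivity of a(·,·) on H^1_0(0, 7/2) means a(u, u) ≥ α ||u||_{H^1}² for every u ∈ H^1_0.
The interval has length L = 7/2, and Poincaré/coercivity depend only on L. Here a(u, u) = ∫(u')² + (12)·∫u².
Here c = 12 ≥ 1, so a(u,u) = ∫(u')² + c∫u² ≥ ∫(u')² + ∫u² = ||u||_{H^1}², i.e. α = 1 works. No larger α is possible: a(u,u) ≥ α||u||_{H^1}² means (1−α)∫(u')² ≥ (α−c)∫u², and for the modes u_n = sin(nπ(x−x₀)/L) (x₀ the left endpoint) one has ∫u_n²/∫(u_n')² = (L/(nπ))² → 0, so a(u_n,u_n)/||u_n||_{H^1}² → 1. Hence the optimal constant is α = 1.
Therefore α = 1.


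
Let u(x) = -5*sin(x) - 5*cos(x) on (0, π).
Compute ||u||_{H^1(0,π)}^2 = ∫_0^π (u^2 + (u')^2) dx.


||u||_{H^1(0,π)}^2 = 50*π

u'(x) = 5*sin(x) - 5*cos(x).
Expand u² and (u')² and integrate term by term on (0, π), using: for integers n ≥ 1, ∫_0^π sin²(nx) dx = ∫_0^π cos²(nx) dx = π/2; for n ≠ n', ∫_0^π sin(nx)sin(n'x) dx = ∫_0^π cos(nx)cos(n'x) dx = 0; and by product-to-sum, ∫_0^π sin(nx)cos(n'x) dx = ½∫_0^π [sin((n+n')x) + sin((n−n')x)] dx, which is 0 when n+n' is even and 2n/(n²−n'²) when n+n' is odd (it need not vanish on (0, π)).
  u² squared terms: (-5)²·∫cos(x)² dx = 25·π/2 = 25*π/2;  (-5)²·∫sin(x)² dx = 25·π/2 = 25*π/2.
  u² cross terms: 2·(-5)·(-5)·∫cos(x)·sin(x) dx = 50·(0) = 0.
  So ∫_0^π u² dx = 25*π/2 + 25*π/2 + 0 = 25*π.
  (u')² squared terms: (-5)²·∫cos(x)² dx = 25·π/2 = 25*π/2;  (5)²·∫sin(x)² dx = 25·π/2 = 25*π/2.
  (u')² cross terms: 2·(-5)·(5)·∫cos(x)·sin(x) dx = -50·(0) = 0.
  So ∫_0^π (u')² dx = 25*π/2 + 25*π/2 + 0 = 25*π.
||u||_{H^1}^2 = (25*π) + (25*π) = 50*π.


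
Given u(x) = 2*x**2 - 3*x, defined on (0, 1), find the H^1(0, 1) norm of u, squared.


||u||_{H^1}^2 = 47/15

The H^1 norm (squared) on an interval (0, L) is
  ||u||_{H^1}^2 = ∫_0^L u(x)^2 dx + ∫_0^L u'(x)^2 dx.
Compute u'(x) = 4*x - 3.
Then u(x)^2 = 4*x**4 - 12*x**3 + 9*x**2 and u'(x)^2 = 16*x**2 - 24*x + 9.
Integrate each monomial from 0 to 1 using ∫_0^1 c·x^n dx = c·1^(n+1)/(n+1):
  ∫_0^1 u(x)^2 dx = ∫_0^1 (4*x^4 - 12*x^3 + 9*x^2) dx. Term by term:
    ∫_0^1 4*x^4 dx = 4/5;  ∫_0^1 -12*x^3 dx = -3;  ∫_0^1 9*x^2 dx = 3.
  Sum: 4/5 − 3 + 3 = 4/5.
  ∫_0^1 u'(x)^2 dx = ∫_0^1 (16*x^2 - 24*x + 9) dx. Term by term:
    ∫_0^1 16*x^2 dx = 16/3;  ∫_0^1 -24*x dx = -12;  ∫_0^1 9 dx = 9.
  Sum: 16/3 − 12 + 9 = 7/3.
Adding: ||u||_{H^1}^2 = 4/5 + 7/3 = 47/15.


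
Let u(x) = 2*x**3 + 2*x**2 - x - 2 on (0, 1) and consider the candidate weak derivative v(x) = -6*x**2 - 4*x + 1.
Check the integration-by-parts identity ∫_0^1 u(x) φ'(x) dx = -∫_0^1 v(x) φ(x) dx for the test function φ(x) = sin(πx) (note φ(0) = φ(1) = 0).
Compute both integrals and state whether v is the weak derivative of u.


LHS = -8/π + 24/π^3, RHS = -24/π^3 + 8/π. No, v is not the weak derivative of u.

u(x) = 2*x**3 + 2*x**2 - x - 2, classical derivative u'(x) = 6*x**2 + 4*x - 1.
φ(x) = sin(πx), so φ'(x) = π*cos(π*x).
Note φ(0) = φ(1) = 0, so the boundary term u·φ vanishes.
LHS = ∫_0^1 u(x) φ'(x) dx = ∫_0^1 (2*π*x^3*cos(π*x) + 2*π*x^2*cos(π*x) - π*x*cos(π*x) - 2*π*cos(π*x)) dx. Term by term:
  ∫_0^1 -2*π*cos(π*x) dx = 0;  ∫_0^1 -π*x*cos(π*x) dx = 2/π;  ∫_0^1 2*π*x^2*cos(π*x) dx = -4/π;
  ∫_0^1 2*π*x^3*cos(π*x) dx = -6/π + 24/π^3.
Sum: 0 + 2/π − 4/π + -6/π + 24/π^3 = -8/π + 24/π^3.
So LHS = -8/π + 24/π^3.
∫_0^1 v(x) φ(x) dx = ∫_0^1 (-6*x^2*sin(π*x) - 4*x*sin(π*x) + sin(π*x)) dx. Term by term:
  ∫_0^1 -6*x^2*sin(π*x) dx = -6/π + 24/π^3;  ∫_0^1 -4*x*sin(π*x) dx = -4/π;  ∫_0^1 sin(π*x) dx = 2/π.
Sum: -6/π + 24/π^3 − 4/π + 2/π = -8/π + 24/π^3.
So RHS = -∫_0^1 v(x) φ(x) dx = -24/π^3 + 8/π.
LHS − RHS = -16/π + 48/π^3 ≠ 0, so the identity fails.
(For a valid weak derivative the identity must hold for EVERY test function, in particular this one. The failure shows v is NOT the weak derivative of u.)
Correct weak derivative would be u'(x) = 6*x**2 + 4*x - 1.


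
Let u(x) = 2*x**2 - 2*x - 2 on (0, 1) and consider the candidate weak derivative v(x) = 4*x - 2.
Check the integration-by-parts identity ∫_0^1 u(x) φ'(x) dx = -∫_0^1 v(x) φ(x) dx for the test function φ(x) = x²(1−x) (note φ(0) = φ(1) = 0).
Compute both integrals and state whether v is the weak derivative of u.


LHS = -1/30, RHS = -1/30. Yes, v = u' weakly.

u(x) = 2*x**2 - 2*x - 2, classical derivative u'(x) = 4*x - 2.
φ(x) = x²(1−x), so φ'(x) = x*(2 - 3*x).
Note φ(0) = φ(1) = 0, so the boundary term u·φ vanishes.
LHS = ∫_0^1 u(x) φ'(x) dx = ∫_0^1 (-6*x^4 + 10*x^3 + 2*x^2 - 4*x) dx. Term by term:
  ∫_0^1 -6*x^4 dx = -6/5;  ∫_0^1 10*x^3 dx = 5/2;  ∫_0^1 2*x^2 dx = 2/3;
  ∫_0^1 -4*x dx = -2.
Sum: -6/5 + 5/2 + 2/3 − 2 = -1/30.
So LHS = -1/30.
∫_0^1 v(x) φ(x) dx = ∫_0^1 (-4*x^4 + 6*x^3 - 2*x^2) dx. Term by term:
  ∫_0^1 -4*x^4 dx = -4/5;  ∫_0^1 6*x^3 dx = 3/2;  ∫_0^1 -2*x^2 dx = -2/3.
Sum: -4/5 + 3/2 − 2/3 = 1/30.
So RHS = -∫_0^1 v(x) φ(x) dx = -1/30.
LHS = RHS, so the identity holds for this test φ.
Moreover u is smooth here and v(x) = u'(x) = 4*x - 2 pointwise, so the identity holds for every test function. Hence v is the weak derivative of u.


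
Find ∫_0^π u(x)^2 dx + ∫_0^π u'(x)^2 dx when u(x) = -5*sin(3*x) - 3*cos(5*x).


||u||_{H^1(0,π)}^2 = 242*π

u'(x) = 15*sin(5*x) - 15*cos(3*x).
Expand u² and (u')² and integrate term by term on (0, π), using: for integers n ≥ 1, ∫_0^π sin²(nx) dx = ∫_0^π cos²(nx) dx = π/2; for n ≠ n', ∫_0^π sin(nx)sin(n'x) dx = ∫_0^π cos(nx)cos(n'x) dx = 0; and by product-to-sum, ∫_0^π sin(nx)cos(n'x) dx = ½∫_0^π [sin((n+n')x) + sin((n−n')x)] dx, which is 0 when n+n' is even and 2n/(n²−n'²) when n+n' is odd (it need not vanish on (0, π)).
  u² squared terms: (-5)²·∫sin(3x)² dx = 25·π/2 = 25*π/2;  (-3)²·∫cos(5x)² dx = 9·π/2 = 9*π/2.
  u² cross terms: 2·(-5)·(-3)·∫sin(3x)·cos(5x) dx = 30·(0) = 0.
  So ∫_0^π u² dx = 25*π/2 + 9*π/2 + 0 = 17*π.
  (u')² squared terms: (-15)²·∫cos(3x)² dx = 225·π/2 = 225*π/2;  (15)²·∫sin(5x)² dx = 225·π/2 = 225*π/2.
  (u')² cross terms: 2·(-15)·(15)·∫cos(3x)·sin(5x) dx = -450·(0) = 0.
  So ∫_0^π (u')² dx = 225*π/2 + 225*π/2 + 0 = 225*π.
||u||_{H^1}^2 = (17*π) + (225*π) = 242*π.


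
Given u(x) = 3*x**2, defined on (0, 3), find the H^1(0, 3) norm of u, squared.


||u||_{H^1}^2 = 3807/5

The H^1 norm (squared) on an interval (0, L) is
  ||u||_{H^1}^2 = ∫_0^L u(x)^2 dx + ∫_0^L u'(x)^2 dx.
Compute u'(x) = 6*x.
Then u(x)^2 = 9*x**4 and u'(x)^2 = 36*x**2.
Integrate each monomial from 0 to 3 using ∫_0^3 c·x^n dx = c·3^(n+1)/(n+1):
  ∫_0^3 u(x)^2 dx = ∫_0^3 (9*x^4) dx. Term by term:
    ∫_0^3 9*x^4 dx = 2187/5.
  ∫_0^3 u'(x)^2 dx = ∫_0^3 (36*x^2) dx. Term by term:
    ∫_0^3 36*x^2 dx = 324.
Adding: ||u||_{H^1}^2 = 2187/5 + 324 = 3807/5.


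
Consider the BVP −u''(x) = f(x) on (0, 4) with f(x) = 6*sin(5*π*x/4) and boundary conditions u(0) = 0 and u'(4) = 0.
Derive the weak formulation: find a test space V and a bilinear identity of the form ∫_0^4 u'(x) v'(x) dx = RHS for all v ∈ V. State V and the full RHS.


V = {v ∈ H^1(0, 4) : v(0) = 0} (test functions vanish at x = 0 where u is specified); weak form: ∫_0^4 u'v' dx = ∫_0^4 (6*sin(5*π*x/4)) v dx for all v ∈ V.

Multiply both sides by a test function v and integrate from 0 to 4:
  ∫_0^4 −u''(x) v(x) dx = ∫_0^4 f(x) v(x) dx.
Integrate the LHS by parts once:
  ∫_0^4 −u'' v dx = −[u'(x) v(x)]_0^4 + ∫_0^4 u'(x) v'(x) dx.
Thus ∫_0^4 u'(x) v'(x) dx = ∫_0^4 f(x) v(x) dx + [u'(x) v(x)]_0^4.
Choose V so that boundary terms are either known or forced to vanish.
Mixed BC: u(0) = 0 (Dirichlet) and u'(4) = 0 (Neumann). Define V = {v ∈ H^1(0, 4) : v(0) = 0}. Then [u' v]_0^4 = u'(4)·v(4) − u'(0)·0 = 0.
Weak formulation: find u (satisfying any essential BC) such that ∫_0^4 u'(x) v'(x) dx = ∫_0^4 f v dx for all v ∈ V (Dirichlet at 0 absorbed into V; the Neumann datum at x = 4 is zero, so no boundary term remains).
Substituting f(x) = 6*sin(5*π*x/4), the right-hand side is ∫_0^4 (6*sin(5*π*x/4)) v dx.


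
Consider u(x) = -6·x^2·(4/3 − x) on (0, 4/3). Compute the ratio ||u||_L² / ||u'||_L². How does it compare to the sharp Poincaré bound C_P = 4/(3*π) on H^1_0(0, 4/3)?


||u||_L² / ||u'||_L² = 2*sqrt(14)/21 < C_P = 4/(3*π).

u(x) = -6·x^2·(4/3 − x), so u'(x) = 2*x*(9*x - 8).
u(x) = -6·x^2·(4/3 − x) vanishes at x = 0 and x = 4/3, so u ∈ H^1_0(0, 4/3). Differentiate via the product rule and integrate the resulting polynomials term by term.
  ∫_0^4/3 u² dx = ∫_0^4/3 (36*x^6 - 96*x^5 + 64*x^4) dx. Term by term:
    ∫_0^4/3 36*x^6 dx = 65536/1701;  ∫_0^4/3 -96*x^5 dx = -65536/729;  ∫_0^4/3 64*x^4 dx = 65536/1215.
  Sum: 65536/1701 − 65536/729 + 65536/1215 = 65536/25515.
  ∫_0^4/3 (u')² dx = ∫_0^4/3 (324*x^4 - 576*x^3 + 256*x^2) dx. Term by term:
    ∫_0^4/3 324*x^4 dx = 4096/15;  ∫_0^4/3 -576*x^3 dx = -4096/9;  ∫_0^4/3 256*x^2 dx = 16384/81.
  Sum: 4096/15 − 4096/9 + 16384/81 = 8192/405.
∫_0^4/3 u² dx = 65536/25515, so ||u||_L² = 256*sqrt(35)/945.
∫_0^4/3 (u')² dx = 8192/405, so ||u'||_L² = 64*sqrt(10)/45.
Ratio ||u||_L² / ||u'||_L² = 2*sqrt(14)/21.
Sharp Poincaré constant on H^1_0(0, 4/3) is C_P = L/π = 4/(3*π), achieved by sin(3*π/4·x).
A polynomial bump cannot attain the sharp Poincaré constant (only the first sine eigenfunction does), so the ratio is strictly less than C_P, consistent with ||u||_L² ≤ C_P ||u'||_L².


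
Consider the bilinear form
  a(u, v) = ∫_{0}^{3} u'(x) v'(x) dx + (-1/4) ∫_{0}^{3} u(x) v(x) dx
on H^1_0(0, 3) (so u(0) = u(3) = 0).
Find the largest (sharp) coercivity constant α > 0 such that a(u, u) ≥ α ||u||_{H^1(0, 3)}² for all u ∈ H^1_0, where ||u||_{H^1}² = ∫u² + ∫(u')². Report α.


α = (-9/4 + π^2)/(9 + π^2)

Coercivity of a(·,·) on H^1_0(0, 3) means a(u, u) ≥ α ||u||_{H^1}² for every u ∈ H^1_0.
The interval has length L = 3, and Poincaré/coercivity depend only on L. Here a(u, u) = ∫(u')² + (-1/4)·∫u².
Here c = -1/4 < 0 with |c| < (π/L)² = π^2/9, so coercivity still holds. The condition a(u,u) ≥ α||u||_{H^1}² reads (1−α)∫(u')² ≥ (α−c)∫u². Any admissible α is ≤ 1 (rapidly oscillating u have ∫u²/∫(u')² → 0), and α = 1 would force 0 ≥ (1−c)∫u², impossible since c < 1; so 1−α > 0. By the sharp Poincaré inequality on H^1_0 of an interval of length L, ∫(u')² ≥ (π/L)²∫u² with equality for the first sine mode sin(π(x−x₀)/L) (x₀ the left endpoint), so the inequality holds for all u iff (1−α)(π/L)² ≥ α − c, i.e. α ≤ ((π/L)² + c)/((π/L)² + 1) = (1 + c(L/π)²)/(1 + (L/π)²). (Direct route, valid since c ≤ 0: Poincaré gives c∫u² ≥ c(L/π)²∫(u')², so a(u,u) ≥ (1 + c(L/π)²)∫(u')², while ||u||_{H^1}² ≤ (1 + (L/π)²)∫(u')²; dividing yields the same α.) With (π/L)² = π^2/9 and c = -1/4, the largest admissible constant is α = ((π/L)² + c)/((π/L)² + 1).
Simplifying, α = (-9/4 + π^2)/(9 + π^2).


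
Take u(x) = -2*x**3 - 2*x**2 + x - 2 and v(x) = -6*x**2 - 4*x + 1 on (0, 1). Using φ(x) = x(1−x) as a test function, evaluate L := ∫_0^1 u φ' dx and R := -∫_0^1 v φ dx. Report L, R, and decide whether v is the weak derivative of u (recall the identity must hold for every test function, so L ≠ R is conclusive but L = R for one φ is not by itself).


LHS = 7/15, RHS = 7/15. Yes, v = u' weakly.

u(x) = -2*x**3 - 2*x**2 + x - 2, classical derivative u'(x) = -6*x**2 - 4*x + 1.
φ(x) = x(1−x), so φ'(x) = 1 - 2*x.
Note φ(0) = φ(1) = 0, so the boundary term u·φ vanishes.
LHS = ∫_0^1 u(x) φ'(x) dx = ∫_0^1 (4*x^4 + 2*x^3 - 4*x^2 + 5*x - 2) dx. Term by term:
  ∫_0^1 4*x^4 dx = 4/5;  ∫_0^1 2*x^3 dx = 1/2;  ∫_0^1 -4*x^2 dx = -4/3;
  ∫_0^1 5*x dx = 5/2;  ∫_0^1 -2 dx = -2.
Sum: 4/5 + 1/2 − 4/3 + 5/2 − 2 = 7/15.
So LHS = 7/15.
∫_0^1 v(x) φ(x) dx = ∫_0^1 (6*x^4 - 2*x^3 - 5*x^2 + x) dx. Term by term:
  ∫_0^1 6*x^4 dx = 6/5;  ∫_0^1 -2*x^3 dx = -1/2;  ∫_0^1 -5*x^2 dx = -5/3;
  ∫_0^1 x dx = 1/2.
Sum: 6/5 − 1/2 − 5/3 + 1/2 = -7/15.
So RHS = -∫_0^1 v(x) φ(x) dx = 7/15.
LHS = RHS, so the identity holds for this test φ.
Moreover u is smooth here and v(x) = u'(x) = -6*x**2 - 4*x + 1 pointwise, so the identity holds for every test function. Hence v is the weak derivative of u.


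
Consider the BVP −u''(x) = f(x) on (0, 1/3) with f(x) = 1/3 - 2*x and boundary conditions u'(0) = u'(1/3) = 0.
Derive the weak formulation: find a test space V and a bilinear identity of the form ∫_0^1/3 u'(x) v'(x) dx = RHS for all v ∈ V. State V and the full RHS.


V = H^1(0, 1/3) (no boundary constraint on v; u is determined up to an additive constant); weak form: ∫_0^1/3 u'v' dx = ∫_0^1/3 (1/3 - 2*x) v dx for all v ∈ V.

Multiply both sides by a test function v and integrate from 0 to 1/3:
  ∫_0^1/3 −u''(x) v(x) dx = ∫_0^1/3 f(x) v(x) dx.
Integrate the LHS by parts once:
  ∫_0^1/3 −u'' v dx = −[u'(x) v(x)]_0^1/3 + ∫_0^1/3 u'(x) v'(x) dx.
Thus ∫_0^1/3 u'(x) v'(x) dx = ∫_0^1/3 f(x) v(x) dx + [u'(x) v(x)]_0^1/3.
Choose V so that boundary terms are either known or forced to vanish.
u has homogeneous Neumann: u'(0) = u'(1/3) = 0. So [u' v]_0^1/3 = 0·v(1/3) − 0·v(0) = 0 for any v; take V = H^1(0, 1/3).
Weak formulation: find u (satisfying any essential BC) such that ∫_0^1/3 u'(x) v'(x) dx = ∫_0^1/3 f v dx for all v ∈ V (homogeneous Neumann, so boundary terms vanish).
Substituting f(x) = 1/3 - 2*x, the right-hand side is ∫_0^1/3 (1/3 - 2*x) v dx.
Compatibility check (pure Neumann): taking v ≡ 1 ∈ V gives 0 = ∫_0^1/3 f dx + (0) − (0), i.e. ∫_0^1/3 f dx must equal u'(0) − u'(1/3) = 0. Indeed ∫_0^1/3 (1/3 - 2*x) dx = 0, so the data are compatible. The solution is then unique only up to an additive constant (fix it e.g. by requiring ∫_0^1/3 u dx = 0).


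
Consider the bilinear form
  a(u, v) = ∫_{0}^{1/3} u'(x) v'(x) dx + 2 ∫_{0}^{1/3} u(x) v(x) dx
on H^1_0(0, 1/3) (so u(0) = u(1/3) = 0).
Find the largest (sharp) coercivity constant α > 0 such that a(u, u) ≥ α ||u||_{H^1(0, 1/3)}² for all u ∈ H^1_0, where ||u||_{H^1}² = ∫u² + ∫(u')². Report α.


α = 1

Coercivity of a(·,·) on H^1_0(0, 1/3) means a(u, u) ≥ α ||u||_{H^1}² for every u ∈ H^1_0.
The interval has length L = 1/3, and Poincaré/coercivity depend only on L. Here a(u, u) = ∫(u')² + (2)·∫u².
Here c = 2 ≥ 1, so a(u,u) = ∫(u')² + c∫u² ≥ ∫(u')² + ∫u² = ||u||_{H^1}², i.e. α = 1 works. No larger α is possible: a(u,u) ≥ α||u||_{H^1}² means (1−α)∫(u')² ≥ (α−c)∫u², and for the modes u_n = sin(nπ(x−x₀)/L) (x₀ the left endpoint) one has ∫u_n²/∫(u_n')² = (L/(nπ))² → 0, so a(u_n,u_n)/||u_n||_{H^1}² → 1. Hence the optimal constant is α = 1.
Therefore α = 1.


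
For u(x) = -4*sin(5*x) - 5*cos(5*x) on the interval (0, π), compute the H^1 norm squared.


||u||_{H^1(0,π)}^2 = 533*π

u'(x) = 25*sin(5*x) - 20*cos(5*x).
Expand u² and (u')² and integrate term by term on (0, π), using: for integers n ≥ 1, ∫_0^π sin²(nx) dx = ∫_0^π cos²(nx) dx = π/2; for n ≠ n', ∫_0^π sin(nx)sin(n'x) dx = ∫_0^π cos(nx)cos(n'x) dx = 0; and by product-to-sum, ∫_0^π sin(nx)cos(n'x) dx = ½∫_0^π [sin((n+n')x) + sin((n−n')x)] dx, which is 0 when n+n' is even and 2n/(n²−n'²) when n+n' is odd (it need not vanish on (0, π)).
  u² squared terms: (-5)²·∫cos(5x)² dx = 25·π/2 = 25*π/2;  (-4)²·∫sin(5x)² dx = 16·π/2 = 8*π.
  u² cross terms: 2·(-5)·(-4)·∫cos(5x)·sin(5x) dx = 40·(0) = 0.
  So ∫_0^π u² dx = 25*π/2 + 8*π + 0 = 41*π/2.
  (u')² squared terms: (-20)²·∫cos(5x)² dx = 400·π/2 = 200*π;  (25)²·∫sin(5x)² dx = 625·π/2 = 625*π/2.
  (u')² cross terms: 2·(-20)·(25)·∫cos(5x)·sin(5x) dx = -1000·(0) = 0.
  So ∫_0^π (u')² dx = 200*π + 625*π/2 + 0 = 1025*π/2.
||u||_{H^1}^2 = (41*π/2) + (1025*π/2) = 533*π.


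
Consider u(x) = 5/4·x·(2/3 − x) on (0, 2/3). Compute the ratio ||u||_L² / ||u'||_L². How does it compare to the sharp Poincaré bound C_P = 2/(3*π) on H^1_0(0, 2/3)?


||u||_L² / ||u'||_L² = sqrt(10)/15 < C_P = 2/(3*π).

u(x) = 5/4·x·(2/3 − x), so u'(x) = 5/6 - 5*x/2.
u(x) = 5/4·x·(2/3 − x) vanishes at x = 0 and x = 2/3, so u ∈ H^1_0(0, 2/3). Differentiate via the product rule and integrate the resulting polynomials term by term.
  ∫_0^2/3 u² dx = ∫_0^2/3 (25*x^4/16 - 25*x^3/12 + 25*x^2/36) dx. Term by term:
    ∫_0^2/3 25*x^4/16 dx = 10/243;  ∫_0^2/3 -25*x^3/12 dx = -25/243;  ∫_0^2/3 25*x^2/36 dx = 50/729.
  Sum: 10/243 − 25/243 + 50/729 = 5/729.
  ∫_0^2/3 (u')² dx = ∫_0^2/3 (25*x^2/4 - 25*x/6 + 25/36) dx. Term by term:
    ∫_0^2/3 25*x^2/4 dx = 50/81;  ∫_0^2/3 -25*x/6 dx = -25/27;  ∫_0^2/3 25/36 dx = 25/54.
  Sum: 50/81 − 25/27 + 25/54 = 25/162.
∫_0^2/3 u² dx = 5/729, so ||u||_L² = sqrt(5)/27.
∫_0^2/3 (u')² dx = 25/162, so ||u'||_L² = 5*sqrt(2)/18.
Ratio ||u||_L² / ||u'||_L² = sqrt(10)/15.
Sharp Poincaré constant on H^1_0(0, 2/3) is C_P = L/π = 2/(3*π), achieved by sin(3*π/2·x).
A polynomial bump cannot attain the sharp Poincaré constant (only the first sine eigenfunction does), so the ratio is strictly less than C_P, consistent with ||u||_L² ≤ C_P ||u'||_L².


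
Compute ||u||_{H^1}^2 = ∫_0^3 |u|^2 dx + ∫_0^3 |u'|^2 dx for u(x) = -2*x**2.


||u||_{H^1}^2 = 1692/5

The H^1 norm (squared) on an interval (0, L) is
  ||u||_{H^1}^2 = ∫_0^L u(x)^2 dx + ∫_0^L u'(x)^2 dx.
Compute u'(x) = -4*x.
Then u(x)^2 = 4*x**4 and u'(x)^2 = 16*x**2.
Integrate each monomial from 0 to 3 using ∫_0^3 c·x^n dx = c·3^(n+1)/(n+1):
  ∫_0^3 u(x)^2 dx = ∫_0^3 (4*x^4) dx. Term by term:
    ∫_0^3 4*x^4 dx = 972/5.
  ∫_0^3 u'(x)^2 dx = ∫_0^3 (16*x^2) dx. Term by term:
    ∫_0^3 16*x^2 dx = 144.
Adding: ||u||_{H^1}^2 = 972/5 + 144 = 1692/5.


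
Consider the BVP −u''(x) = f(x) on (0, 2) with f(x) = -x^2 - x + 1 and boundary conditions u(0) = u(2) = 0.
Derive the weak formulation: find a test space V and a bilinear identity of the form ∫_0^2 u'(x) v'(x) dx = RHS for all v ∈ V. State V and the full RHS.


V = H^1_0(0, 2) (so v(0) = v(2) = 0); weak form: ∫_0^2 u'v' dx = ∫_0^2 (-x^2 - x + 1) v dx for all v ∈ V.

Multiply both sides by a test function v and integrate from 0 to 2:
  ∫_0^2 −u''(x) v(x) dx = ∫_0^2 f(x) v(x) dx.
Integrate the LHS by parts once:
  ∫_0^2 −u'' v dx = −[u'(x) v(x)]_0^2 + ∫_0^2 u'(x) v'(x) dx.
Thus ∫_0^2 u'(x) v'(x) dx = ∫_0^2 f(x) v(x) dx + [u'(x) v(x)]_0^2.
Choose V so that boundary terms are either known or forced to vanish.
u is Dirichlet: u(0) = u(2) = 0. Let V = H^1_0(0, 2); then v(0) = v(2) = 0, and [u' v]_0^2 = 0.
Weak formulation: find u (satisfying any essential BC) such that ∫_0^2 u'(x) v'(x) dx = ∫_0^2 f v dx for all v ∈ V.
Substituting f(x) = -x^2 - x + 1, the right-hand side is ∫_0^2 (-x^2 - x + 1) v dx.


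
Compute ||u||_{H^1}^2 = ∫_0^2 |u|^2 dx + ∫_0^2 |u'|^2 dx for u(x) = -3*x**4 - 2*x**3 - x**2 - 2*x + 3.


||u||_{H^1}^2 = 6242

The H^1 norm (squared) on an interval (0, L) is
  ||u||_{H^1}^2 = ∫_0^L u(x)^2 dx + ∫_0^L u'(x)^2 dx.
Compute u'(x) = -12*x**3 - 6*x**2 - 2*x - 2.
Then u(x)^2 = 9*x**8 + 12*x**7 + 10*x**6 + 16*x**5 - 9*x**4 - 8*x**3 - 2*x**2 - 12*x + 9 and u'(x)^2 = 144*x**6 + 144*x**5 + 84*x**4 + 72*x**3 + 28*x**2 + 8*x + 4.
Integrate each monomial from 0 to 2 using ∫_0^2 c·x^n dx = c·2^(n+1)/(n+1):
  ∫_0^2 u(x)^2 dx = ∫_0^2 (9*x^8 + 12*x^7 + 10*x^6 + 16*x^5 - 9*x^4 - 8*x^3 - 2*x^2 - 12*x + 9) dx. Term by term:
    ∫_0^2 9*x^8 dx = 512;  ∫_0^2 12*x^7 dx = 384;  ∫_0^2 10*x^6 dx = 1280/7;
    ∫_0^2 16*x^5 dx = 512/3;  ∫_0^2 -9*x^4 dx = -288/5;  ∫_0^2 -8*x^3 dx = -32;
    ∫_0^2 -2*x^2 dx = -16/3;  ∫_0^2 -12*x dx = -24;  ∫_0^2 9 dx = 18.
  Sum: 512 + 384 + 1280/7 + 512/3 − 288/5 − 32 − 16/3 − 24 + 18 = 120602/105.
  ∫_0^2 u'(x)^2 dx = ∫_0^2 (144*x^6 + 144*x^5 + 84*x^4 + 72*x^3 + 28*x^2 + 8*x + 4) dx. Term by term:
    ∫_0^2 144*x^6 dx = 18432/7;  ∫_0^2 144*x^5 dx = 1536;  ∫_0^2 84*x^4 dx = 2688/5;
    ∫_0^2 72*x^3 dx = 288;  ∫_0^2 28*x^2 dx = 224/3;  ∫_0^2 8*x dx = 16;
    ∫_0^2 4 dx = 8.
  Sum: 18432/7 + 1536 + 2688/5 + 288 + 224/3 + 16 + 8 = 534808/105.
Adding: ||u||_{H^1}^2 = 120602/105 + 534808/105 = 6242.


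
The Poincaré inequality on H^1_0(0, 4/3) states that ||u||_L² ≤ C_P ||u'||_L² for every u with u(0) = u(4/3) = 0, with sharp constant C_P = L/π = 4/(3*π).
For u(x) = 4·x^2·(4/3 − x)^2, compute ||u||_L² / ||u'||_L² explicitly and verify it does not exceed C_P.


||u||_L² / ||u'||_L² = 2*sqrt(3)/9 < C_P = 4/(3*π).

u(x) = 4·x^2·(4/3 − x)^2, so u'(x) = 16*x*(3*x - 4)*(3*x - 2)/9.
u(x) = 4·x^2·(4/3 − x)^2 vanishes at x = 0 and x = 4/3, so u ∈ H^1_0(0, 4/3). Differentiate via the product rule and integrate the resulting polynomials term by term.
  ∫_0^4/3 u² dx = ∫_0^4/3 (16*x^8 - 256*x^7/3 + 512*x^6/3 - 4096*x^5/27 + 4096*x^4/81) dx. Term by term:
    ∫_0^4/3 16*x^8 dx = 4194304/177147;  ∫_0^4/3 -256*x^7/3 dx = -2097152/19683;  ∫_0^4/3 512*x^6/3 dx = 8388608/45927;
    ∫_0^4/3 -4096*x^5/27 dx = -8388608/59049;  ∫_0^4/3 4096*x^4/81 dx = 4194304/98415.
  Sum: 4194304/177147 − 2097152/19683 + 8388608/45927 − 8388608/59049 + 4194304/98415 = 2097152/6200145.
  ∫_0^4/3 (u')² dx = ∫_0^4/3 (256*x^6 - 1024*x^5 + 13312*x^4/9 - 8192*x^3/9 + 16384*x^2/81) dx. Term by term:
    ∫_0^4/3 256*x^6 dx = 4194304/15309;  ∫_0^4/3 -1024*x^5 dx = -2097152/2187;  ∫_0^4/3 13312*x^4/9 dx = 13631488/10935;
    ∫_0^4/3 -8192*x^3/9 dx = -524288/729;  ∫_0^4/3 16384*x^2/81 dx = 1048576/6561.
  Sum: 4194304/15309 − 2097152/2187 + 13631488/10935 − 524288/729 + 1048576/6561 = 524288/229635.
∫_0^4/3 u² dx = 2097152/6200145, so ||u||_L² = 1024*sqrt(210)/25515.
∫_0^4/3 (u')² dx = 524288/229635, so ||u'||_L² = 512*sqrt(70)/2835.
Ratio ||u||_L² / ||u'||_L² = 2*sqrt(3)/9.
Sharp Poincaré constant on H^1_0(0, 4/3) is C_P = L/π = 4/(3*π), achieved by sin(3*π/4·x).
A polynomial bump cannot attain the sharp Poincaré constant (only the first sine eigenfunction does), so the ratio is strictly less than C_P, consistent with ||u||_L² ≤ C_P ||u'||_L².


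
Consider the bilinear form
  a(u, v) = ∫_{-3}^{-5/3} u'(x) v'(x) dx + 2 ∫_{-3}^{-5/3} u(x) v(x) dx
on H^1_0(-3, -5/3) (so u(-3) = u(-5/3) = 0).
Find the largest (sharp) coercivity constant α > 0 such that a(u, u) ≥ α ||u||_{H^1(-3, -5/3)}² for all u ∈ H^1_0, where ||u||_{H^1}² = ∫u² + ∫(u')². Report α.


α = 1

Coercivity of a(·,·) on H^1_0(-3, -5/3) means a(u, u) ≥ α ||u||_{H^1}² for every u ∈ H^1_0.
The interval has length L = 4/3, and Poincaré/coercivity depend only on L. Here a(u, u) = ∫(u')² + (2)·∫u².
Here c = 2 ≥ 1, so a(u,u) = ∫(u')² + c∫u² ≥ ∫(u')² + ∫u² = ||u||_{H^1}², i.e. α = 1 works. No larger α is possible: a(u,u) ≥ α||u||_{H^1}² means (1−α)∫(u')² ≥ (α−c)∫u², and for the modes u_n = sin(nπ(x−x₀)/L) (x₀ the left endpoint) one has ∫u_n²/∫(u_n')² = (L/(nπ))² → 0, so a(u_n,u_n)/||u_n||_{H^1}² → 1. Hence the optimal constant is α = 1.
Therefore α = 1.


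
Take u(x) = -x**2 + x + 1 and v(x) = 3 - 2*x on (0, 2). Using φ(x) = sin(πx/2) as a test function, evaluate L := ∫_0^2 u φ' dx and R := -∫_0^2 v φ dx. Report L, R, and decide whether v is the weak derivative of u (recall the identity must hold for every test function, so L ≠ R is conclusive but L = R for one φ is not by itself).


LHS = 4/π, RHS = -4/π. No, v is not the weak derivative of u.

u(x) = -x**2 + x + 1, classical derivative u'(x) = 1 - 2*x.
φ(x) = sin(πx/2), so φ'(x) = π*cos(π*x/2)/2.
Note φ(0) = φ(2) = 0, so the boundary term u·φ vanishes.
LHS = ∫_0^2 u(x) φ'(x) dx = ∫_0^2 (-π*x^2*cos(π*x/2)/2 + π*x*cos(π*x/2)/2 + π*cos(π*x/2)/2) dx. Term by term:
  ∫_0^2 π*cos(π*x/2)/2 dx = 0;  ∫_0^2 π*x*cos(π*x/2)/2 dx = -4/π;  ∫_0^2 -π*x^2*cos(π*x/2)/2 dx = 8/π.
Sum: 0 − 4/π + 8/π = 4/π.
So LHS = 4/π.
∫_0^2 v(x) φ(x) dx = ∫_0^2 (-2*x*sin(π*x/2) + 3*sin(π*x/2)) dx. Term by term:
  ∫_0^2 3*sin(π*x/2) dx = 12/π;  ∫_0^2 -2*x*sin(π*x/2) dx = -8/π.
Sum: 12/π − 8/π = 4/π.
So RHS = -∫_0^2 v(x) φ(x) dx = -4/π.
LHS − RHS = 8/π ≠ 0, so the identity fails.
(For a valid weak derivative the identity must hold for EVERY test function, in particular this one. The failure shows v is NOT the weak derivative of u.)
Correct weak derivative would be u'(x) = 1 - 2*x.


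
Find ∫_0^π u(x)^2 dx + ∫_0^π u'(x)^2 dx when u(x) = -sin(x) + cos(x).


||u||_{H^1(0,π)}^2 = 2*π

u'(x) = -sin(x) - cos(x).
Expand u² and (u')² and integrate term by term on (0, π), using: for integers n ≥ 1, ∫_0^π sin²(nx) dx = ∫_0^π cos²(nx) dx = π/2; for n ≠ n', ∫_0^π sin(nx)sin(n'x) dx = ∫_0^π cos(nx)cos(n'x) dx = 0; and by product-to-sum, ∫_0^π sin(nx)cos(n'x) dx = ½∫_0^π [sin((n+n')x) + sin((n−n')x)] dx, which is 0 when n+n' is even and 2n/(n²−n'²) when n+n' is odd (it need not vanish on (0, π)).
  u² squared terms: (-1)²·∫sin(x)² dx = 1·π/2 = π/2;  (1)²·∫cos(x)² dx = 1·π/2 = π/2.
  u² cross terms: 2·(-1)·(1)·∫sin(x)·cos(x) dx = -2·(0) = 0.
  So ∫_0^π u² dx = π/2 + π/2 + 0 = π.
  (u')² squared terms: (-1)²·∫cos(x)² dx = 1·π/2 = π/2;  (-1)²·∫sin(x)² dx = 1·π/2 = π/2.
  (u')² cross terms: 2·(-1)·(-1)·∫cos(x)·sin(x) dx = 2·(0) = 0.
  So ∫_0^π (u')² dx = π/2 + π/2 + 0 = π.
||u||_{H^1}^2 = (π) + (π) = 2*π.


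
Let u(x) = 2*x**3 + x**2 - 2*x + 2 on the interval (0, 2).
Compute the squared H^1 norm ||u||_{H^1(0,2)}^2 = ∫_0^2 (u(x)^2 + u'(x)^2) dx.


||u||_{H^1}^2 = 38368/105

The H^1 norm (squared) on an interval (0, L) is
  ||u||_{H^1}^2 = ∫_0^L u(x)^2 dx + ∫_0^L u'(x)^2 dx.
Compute u'(x) = 6*x**2 + 2*x - 2.
Then u(x)^2 = 4*x**6 + 4*x**5 - 7*x**4 + 4*x**3 + 8*x**2 - 8*x + 4 and u'(x)^2 = 36*x**4 + 24*x**3 - 20*x**2 - 8*x + 4.
Integrate each monomial from 0 to 2 using ∫_0^2 c·x^n dx = c·2^(n+1)/(n+1):
  ∫_0^2 u(x)^2 dx = ∫_0^2 (4*x^6 + 4*x^5 - 7*x^4 + 4*x^3 + 8*x^2 - 8*x + 4) dx. Term by term:
    ∫_0^2 4*x^6 dx = 512/7;  ∫_0^2 4*x^5 dx = 128/3;  ∫_0^2 -7*x^4 dx = -224/5;
    ∫_0^2 4*x^3 dx = 16;  ∫_0^2 8*x^2 dx = 64/3;  ∫_0^2 -8*x dx = -16;
    ∫_0^2 4 dx = 8.
  Sum: 512/7 + 128/3 − 224/5 + 16 + 64/3 − 16 + 8 = 3512/35.
  ∫_0^2 u'(x)^2 dx = ∫_0^2 (36*x^4 + 24*x^3 - 20*x^2 - 8*x + 4) dx. Term by term:
    ∫_0^2 36*x^4 dx = 1152/5;  ∫_0^2 24*x^3 dx = 96;  ∫_0^2 -20*x^2 dx = -160/3;
    ∫_0^2 -8*x dx = -16;  ∫_0^2 4 dx = 8.
  Sum: 1152/5 + 96 − 160/3 − 16 + 8 = 3976/15.
Adding: ||u||_{H^1}^2 = 3512/35 + 3976/15 = 38368/105.


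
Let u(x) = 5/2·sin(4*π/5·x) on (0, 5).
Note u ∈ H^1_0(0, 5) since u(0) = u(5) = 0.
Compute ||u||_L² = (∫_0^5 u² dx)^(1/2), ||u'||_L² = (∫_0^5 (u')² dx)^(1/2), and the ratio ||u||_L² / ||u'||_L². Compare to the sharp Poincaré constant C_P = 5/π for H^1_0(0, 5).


||u||_L² / ||u'||_L² = 5/(4*π) < C_P = 5/π.

u(x) = 5/2·sin(4*π/5·x), so u'(x) = 2*π*cos(4*π*x/5).
Writing u(x) = A·sin(kπx/L) with A = 5/2 and k = 4, use ∫_0^L sin²(kπx/L) dx = L/2 and ∫_0^L cos²(kπx/L) dx = L/2.
u² = 25/4·sin²(4*π/5·x) and (u')² = 4*π^2·cos²(4*π/5·x), and each of sin², cos² integrates to L/2 = 5/2 over (0, 5).
∫_0^5 u² dx = 125/8, so ||u||_L² = 5*sqrt(10)/4.
∫_0^5 (u')² dx = 10*π^2, so ||u'||_L² = sqrt(10)*π.
Ratio ||u||_L² / ||u'||_L² = 5/(4*π).
Sharp Poincaré constant on H^1_0(0, 5) is C_P = L/π = 5/π, achieved by sin(π/5·x).
This is the k = 4 harmonic; the ratio L/(kπ) is strictly less than C_P = L/π, consistent with the sharp inequality ||u||_L² ≤ C_P ||u'||_L².


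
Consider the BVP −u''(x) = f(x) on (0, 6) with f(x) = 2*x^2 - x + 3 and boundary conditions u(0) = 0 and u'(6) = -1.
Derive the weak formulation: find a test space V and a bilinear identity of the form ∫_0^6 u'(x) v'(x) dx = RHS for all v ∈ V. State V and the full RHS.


V = {v ∈ H^1(0, 6) : v(0) = 0} (test functions vanish at x = 0 where u is specified); weak form: ∫_0^6 u'v' dx = ∫_0^6 (2*x^2 - x + 3) v dx − v(6) for all v ∈ V.

Multiply both sides by a test function v and integrate from 0 to 6:
  ∫_0^6 −u''(x) v(x) dx = ∫_0^6 f(x) v(x) dx.
Integrate the LHS by parts once:
  ∫_0^6 −u'' v dx = −[u'(x) v(x)]_0^6 + ∫_0^6 u'(x) v'(x) dx.
Thus ∫_0^6 u'(x) v'(x) dx = ∫_0^6 f(x) v(x) dx + [u'(x) v(x)]_0^6.
Choose V so that boundary terms are either known or forced to vanish.
Mixed BC: u(0) = 0 (Dirichlet) and u'(6) = -1 (Neumann). Define V = {v ∈ H^1(0, 6) : v(0) = 0}. Then [u' v]_0^6 = u'(6)·v(6) − u'(0)·0 = − v(6).
Weak formulation: find u (satisfying any essential BC) such that ∫_0^6 u'(x) v'(x) dx = ∫_0^6 f v dx − v(6) for all v ∈ V (Dirichlet at 0 absorbed into V; Neumann datum at x = 6 contributes the boundary term).
Substituting f(x) = 2*x^2 - x + 3, the right-hand side is ∫_0^6 (2*x^2 - x + 3) v dx − v(6).


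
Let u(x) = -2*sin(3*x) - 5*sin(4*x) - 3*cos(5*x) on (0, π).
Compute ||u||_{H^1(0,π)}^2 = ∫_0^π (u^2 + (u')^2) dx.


||u||_{H^1(0,π)}^2 = -2080/3 + 699*π/2

u'(x) = 15*sin(5*x) - 6*cos(3*x) - 20*cos(4*x).
Expand u² and (u')² and integrate term by term on (0, π), using: for integers n ≥ 1, ∫_0^π sin²(nx) dx = ∫_0^π cos²(nx) dx = π/2; for n ≠ n', ∫_0^π sin(nx)sin(n'x) dx = ∫_0^π cos(nx)cos(n'x) dx = 0; and by product-to-sum, ∫_0^π sin(nx)cos(n'x) dx = ½∫_0^π [sin((n+n')x) + sin((n−n')x)] dx, which is 0 when n+n' is even and 2n/(n²−n'²) when n+n' is odd (it need not vanish on (0, π)).
  u² squared terms: (-5)²·∫sin(4x)² dx = 25·π/2 = 25*π/2;  (-3)²·∫cos(5x)² dx = 9·π/2 = 9*π/2;  (-2)²·∫sin(3x)² dx = 4·π/2 = 2*π.
  u² cross terms: 2·(-5)·(-3)·∫sin(4x)·cos(5x) dx = 30·(-8/9) = -80/3;  2·(-5)·(-2)·∫sin(4x)·sin(3x) dx = 20·(0) = 0;  2·(-3)·(-2)·∫cos(5x)·sin(3x) dx = 12·(0) = 0.
  So ∫_0^π u² dx = 25*π/2 + 9*π/2 + 2*π − 80/3 + 0 + 0 = -80/3 + 19*π.
  (u')² squared terms: (-20)²·∫cos(4x)² dx = 400·π/2 = 200*π;  (-6)²·∫cos(3x)² dx = 36·π/2 = 18*π;  (15)²·∫sin(5x)² dx = 225·π/2 = 225*π/2.
  (u')² cross terms: 2·(-20)·(-6)·∫cos(4x)·cos(3x) dx = 240·(0) = 0;  2·(-20)·(15)·∫cos(4x)·sin(5x) dx = -600·(10/9) = -2000/3;  2·(-6)·(15)·∫cos(3x)·sin(5x) dx = -180·(0) = 0.
  So ∫_0^π (u')² dx = 200*π + 18*π + 225*π/2 + 0 − 2000/3 + 0 = -2000/3 + 661*π/2.
||u||_{H^1}^2 = (-80/3 + 19*π) + (-2000/3 + 661*π/2) = -2080/3 + 699*π/2.


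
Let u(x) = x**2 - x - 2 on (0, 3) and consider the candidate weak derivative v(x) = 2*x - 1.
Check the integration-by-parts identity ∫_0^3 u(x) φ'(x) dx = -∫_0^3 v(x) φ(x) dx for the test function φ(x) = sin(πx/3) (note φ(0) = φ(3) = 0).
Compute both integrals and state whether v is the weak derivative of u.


LHS = -12/π, RHS = -12/π. Yes, v = u' weakly.

u(x) = x**2 - x - 2, classical derivative u'(x) = 2*x - 1.
φ(x) = sin(πx/3), so φ'(x) = π*cos(π*x/3)/3.
Note φ(0) = φ(3) = 0, so the boundary term u·φ vanishes.
LHS = ∫_0^3 u(x) φ'(x) dx = ∫_0^3 (π*x^2*cos(π*x/3)/3 - π*x*cos(π*x/3)/3 - 2*π*cos(π*x/3)/3) dx. Term by term:
  ∫_0^3 -2*π*cos(π*x/3)/3 dx = 0;  ∫_0^3 -π*x*cos(π*x/3)/3 dx = 6/π;  ∫_0^3 π*x^2*cos(π*x/3)/3 dx = -18/π.
Sum: 0 + 6/π − 18/π = -12/π.
So LHS = -12/π.
∫_0^3 v(x) φ(x) dx = ∫_0^3 (2*x*sin(π*x/3) - sin(π*x/3)) dx. Term by term:
  ∫_0^3 -sin(π*x/3) dx = -6/π;  ∫_0^3 2*x*sin(π*x/3) dx = 18/π.
Sum: -6/π + 18/π = 12/π.
So RHS = -∫_0^3 v(x) φ(x) dx = -12/π.
LHS = RHS, so the identity holds for this test φ.
Moreover u is smooth here and v(x) = u'(x) = 2*x - 1 pointwise, so the identity holds for every test function. Hence v is the weak derivative of u.


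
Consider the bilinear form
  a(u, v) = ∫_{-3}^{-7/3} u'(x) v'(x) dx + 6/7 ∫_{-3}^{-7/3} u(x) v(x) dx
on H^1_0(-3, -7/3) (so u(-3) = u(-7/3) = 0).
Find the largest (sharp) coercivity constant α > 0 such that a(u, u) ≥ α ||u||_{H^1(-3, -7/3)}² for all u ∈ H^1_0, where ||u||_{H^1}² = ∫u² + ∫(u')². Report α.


α = 3*(8 + 21*π^2)/(7*(4 + 9*π^2))

Coercivity of a(·,·) on H^1_0(-3, -7/3) means a(u, u) ≥ α ||u||_{H^1}² for every u ∈ H^1_0.
The interval has length L = 2/3, and Poincaré/coercivity depend only on L. Here a(u, u) = ∫(u')² + (6/7)·∫u².
Here 0 < c = 6/7 < 1. The condition a(u,u) ≥ α||u||_{H^1}² reads (1−α)∫(u')² ≥ (α−c)∫u². Any admissible α is ≤ 1 (rapidly oscillating u have ∫u²/∫(u')² → 0), and α = 1 would force 0 ≥ (1−c)∫u², impossible since c < 1; so 1−α > 0. By the sharp Poincaré inequality on H^1_0 of an interval of length L, ∫(u')² ≥ (π/L)²∫u² with equality for the first sine mode sin(π(x−x₀)/L) (x₀ the left endpoint), so the inequality holds for all u iff (1−α)(π/L)² ≥ α − c, i.e. α ≤ ((π/L)² + c)/((π/L)² + 1) = (1 + c(L/π)²)/(1 + (L/π)²). With (π/L)² = 9*π^2/4 and c = 6/7, the largest admissible constant is α = ((π/L)² + c)/((π/L)² + 1).
Simplifying, α = 3*(8 + 21*π^2)/(7*(4 + 9*π^2)).


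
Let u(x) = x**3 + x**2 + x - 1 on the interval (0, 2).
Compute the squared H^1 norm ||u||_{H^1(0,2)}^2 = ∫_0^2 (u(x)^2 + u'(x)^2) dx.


||u||_{H^1}^2 = 20624/105

The H^1 norm (squared) on an interval (0, L) is
  ||u||_{H^1}^2 = ∫_0^L u(x)^2 dx + ∫_0^L u'(x)^2 dx.
Compute u'(x) = 3*x**2 + 2*x + 1.
Then u(x)^2 = x**6 + 2*x**5 + 3*x**4 - x**2 - 2*x + 1 and u'(x)^2 = 9*x**4 + 12*x**3 + 10*x**2 + 4*x + 1.
Integrate each monomial from 0 to 2 using ∫_0^2 c·x^n dx = c·2^(n+1)/(n+1):
  ∫_0^2 u(x)^2 dx = ∫_0^2 (x^6 + 2*x^5 + 3*x^4 - x^2 - 2*x + 1) dx. Term by term:
    ∫_0^2 x^6 dx = 128/7;  ∫_0^2 2*x^5 dx = 64/3;  ∫_0^2 3*x^4 dx = 96/5;
    ∫_0^2 -x^2 dx = -8/3;  ∫_0^2 -2*x dx = -4;  ∫_0^2 1 dx = 2.
  Sum: 128/7 + 64/3 + 96/5 − 8/3 − 4 + 2 = 5686/105.
  ∫_0^2 u'(x)^2 dx = ∫_0^2 (9*x^4 + 12*x^3 + 10*x^2 + 4*x + 1) dx. Term by term:
    ∫_0^2 9*x^4 dx = 288/5;  ∫_0^2 12*x^3 dx = 48;  ∫_0^2 10*x^2 dx = 80/3;
    ∫_0^2 4*x dx = 8;  ∫_0^2 1 dx = 2.
  Sum: 288/5 + 48 + 80/3 + 8 + 2 = 2134/15.
Adding: ||u||_{H^1}^2 = 5686/105 + 2134/15 = 20624/105.


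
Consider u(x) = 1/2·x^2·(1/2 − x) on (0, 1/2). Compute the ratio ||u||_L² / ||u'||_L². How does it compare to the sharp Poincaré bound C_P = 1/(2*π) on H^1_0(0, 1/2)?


||u||_L² / ||u'||_L² = sqrt(14)/28 < C_P = 1/(2*π).

u(x) = 1/2·x^2·(1/2 − x), so u'(x) = x*(1 - 3*x)/2.
u(x) = 1/2·x^2·(1/2 − x) vanishes at x = 0 and x = 1/2, so u ∈ H^1_0(0, 1/2). Differentiate via the product rule and integrate the resulting polynomials term by term.
  ∫_0^1/2 u² dx = ∫_0^1/2 (x^6/4 - x^5/4 + x^4/16) dx. Term by term:
    ∫_0^1/2 x^6/4 dx = 1/3584;  ∫_0^1/2 -x^5/4 dx = -1/1536;  ∫_0^1/2 x^4/16 dx = 1/2560.
  Sum: 1/3584 − 1/1536 + 1/2560 = 1/53760.
  ∫_0^1/2 (u')² dx = ∫_0^1/2 (9*x^4/4 - 3*x^3/2 + x^2/4) dx. Term by term:
    ∫_0^1/2 9*x^4/4 dx = 9/640;  ∫_0^1/2 -3*x^3/2 dx = -3/128;  ∫_0^1/2 x^2/4 dx = 1/96.
  Sum: 9/640 − 3/128 + 1/96 = 1/960.
∫_0^1/2 u² dx = 1/53760, so ||u||_L² = sqrt(210)/3360.
∫_0^1/2 (u')² dx = 1/960, so ||u'||_L² = sqrt(15)/120.
Ratio ||u||_L² / ||u'||_L² = sqrt(14)/28.
Sharp Poincaré constant on H^1_0(0, 1/2) is C_P = L/π = 1/(2*π), achieved by sin(2*π·x).
A polynomial bump cannot attain the sharp Poincaré constant (only the first sine eigenfunction does), so the ratio is strictly less than C_P, consistent with ||u||_L² ≤ C_P ||u'||_L².


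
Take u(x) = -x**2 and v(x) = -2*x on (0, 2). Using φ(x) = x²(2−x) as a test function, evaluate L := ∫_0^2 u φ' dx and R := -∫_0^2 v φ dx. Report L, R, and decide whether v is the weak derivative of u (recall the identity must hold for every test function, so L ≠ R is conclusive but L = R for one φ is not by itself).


LHS = 16/5, RHS = 16/5. Yes, v = u' weakly.

u(x) = -x**2, classical derivative u'(x) = -2*x.
φ(x) = x²(2−x), so φ'(x) = x*(4 - 3*x).
Note φ(0) = φ(2) = 0, so the boundary term u·φ vanishes.
LHS = ∫_0^2 u(x) φ'(x) dx = ∫_0^2 (3*x^4 - 4*x^3) dx. Term by term:
  ∫_0^2 3*x^4 dx = 96/5;  ∫_0^2 -4*x^3 dx = -16.
Sum: 96/5 − 16 = 16/5.
So LHS = 16/5.
∫_0^2 v(x) φ(x) dx = ∫_0^2 (2*x^4 - 4*x^3) dx. Term by term:
  ∫_0^2 2*x^4 dx = 64/5;  ∫_0^2 -4*x^3 dx = -16.
Sum: 64/5 − 16 = -16/5.
So RHS = -∫_0^2 v(x) φ(x) dx = 16/5.
LHS = RHS, so the identity holds for this test φ.
Moreover u is smooth here and v(x) = u'(x) = -2*x pointwise, so the identity holds for every test function. Hence v is the weak derivative of u.


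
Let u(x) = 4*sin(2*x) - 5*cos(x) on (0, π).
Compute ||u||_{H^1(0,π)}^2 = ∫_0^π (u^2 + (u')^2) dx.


||u||_{H^1(0,π)}^2 = -320/3 + 65*π

u'(x) = 5*sin(x) + 8*cos(2*x).
Expand u² and (u')² and integrate term by term on (0, π), using: for integers n ≥ 1, ∫_0^π sin²(nx) dx = ∫_0^π cos²(nx) dx = π/2; for n ≠ n', ∫_0^π sin(nx)sin(n'x) dx = ∫_0^π cos(nx)cos(n'x) dx = 0; and by product-to-sum, ∫_0^π sin(nx)cos(n'x) dx = ½∫_0^π [sin((n+n')x) + sin((n−n')x)] dx, which is 0 when n+n' is even and 2n/(n²−n'²) when n+n' is odd (it need not vanish on (0, π)).
  u² squared terms: (-5)²·∫cos(x)² dx = 25·π/2 = 25*π/2;  (4)²·∫sin(2x)² dx = 16·π/2 = 8*π.
  u² cross terms: 2·(-5)·(4)·∫cos(x)·sin(2x) dx = -40·(4/3) = -160/3.
  So ∫_0^π u² dx = 25*π/2 + 8*π − 160/3 = -160/3 + 41*π/2.
  (u')² squared terms: (5)²·∫sin(x)² dx = 25·π/2 = 25*π/2;  (8)²·∫cos(2x)² dx = 64·π/2 = 32*π.
  (u')² cross terms: 2·(5)·(8)·∫sin(x)·cos(2x) dx = 80·(-2/3) = -160/3.
  So ∫_0^π (u')² dx = 25*π/2 + 32*π − 160/3 = -160/3 + 89*π/2.
||u||_{H^1}^2 = (-160/3 + 41*π/2) + (-160/3 + 89*π/2) = -320/3 + 65*π.
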